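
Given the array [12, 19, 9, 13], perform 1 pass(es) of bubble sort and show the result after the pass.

After pass 1: [12, 9, 13, 19] (2 swaps)
Total swaps: 2


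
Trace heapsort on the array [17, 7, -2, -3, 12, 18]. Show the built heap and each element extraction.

Build heap: [18, 12, 17, -3, 7, -2]
Extract 18: [17, 12, -2, -3, 7, 18]
Extract 17: [12, 7, -2, -3, 17, 18]
Extract 12: [7, -3, -2, 12, 17, 18]
Extract 7: [-2, -3, 7, 12, 17, 18]
Extract -2: [-3, -2, 7, 12, 17, 18]


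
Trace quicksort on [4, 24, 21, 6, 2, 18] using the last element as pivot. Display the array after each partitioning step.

Partition 1: pivot=18 at index 3 -> [4, 6, 2, 18, 21, 24]
Partition 2: pivot=2 at index 0 -> [2, 6, 4, 18, 21, 24]
Partition 3: pivot=4 at index 1 -> [2, 4, 6, 18, 21, 24]
Partition 4: pivot=24 at index 5 -> [2, 4, 6, 18, 21, 24]


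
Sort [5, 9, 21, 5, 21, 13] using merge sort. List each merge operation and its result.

Divide and conquer:
  Merge [9] + [21] -> [9, 21]
  Merge [5] + [9, 21] -> [5, 9, 21]
  Merge [21] + [13] -> [13, 21]
  Merge [5] + [13, 21] -> [5, 13, 21]
  Merge [5, 9, 21] + [5, 13, 21] -> [5, 5, 9, 13, 21, 21]


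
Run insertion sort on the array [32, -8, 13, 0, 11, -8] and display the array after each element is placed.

First element 32 is already 'sorted'
Insert -8: shifted 1 elements -> [-8, 32, 13, 0, 11, -8]
Insert 13: shifted 1 elements -> [-8, 13, 32, 0, 11, -8]
Insert 0: shifted 2 elements -> [-8, 0, 13, 32, 11, -8]
Insert 11: shifted 2 elements -> [-8, 0, 11, 13, 32, -8]
Insert -8: shifted 4 elements -> [-8, -8, 0, 11, 13, 32]


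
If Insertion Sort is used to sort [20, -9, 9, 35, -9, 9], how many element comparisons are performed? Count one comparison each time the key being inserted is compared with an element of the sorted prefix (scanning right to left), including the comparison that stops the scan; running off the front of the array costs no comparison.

Insert -9: 20 > -9 (shift), reached front = 1 comparison(s) -> [-9, 20, 9, 35, -9, 9]
Insert 9: 20 > 9 (shift), -9 <= 9 (stop) = 2 comparison(s) -> [-9, 9, 20, 35, -9, 9]
Insert 35: 20 <= 35 (stop) = 1 comparison(s) -> [-9, 9, 20, 35, -9, 9]
Insert -9: 35 > -9 (shift), 20 > -9 (shift), 9 > -9 (shift), -9 <= -9 (stop) = 4 comparison(s) -> [-9, -9, 9, 20, 35, 9]
Insert 9: 35 > 9 (shift), 20 > 9 (shift), 9 <= 9 (stop) = 3 comparison(s) -> [-9, -9, 9, 9, 20, 35]
Total comparisons: 1 + 2 + 1 + 4 + 3 = 11


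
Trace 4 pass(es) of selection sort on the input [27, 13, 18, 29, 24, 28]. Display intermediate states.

Pass 1: Select minimum 13 at index 1, swap -> [13, 27, 18, 29, 24, 28]
Pass 2: Select minimum 18 at index 2, swap -> [13, 18, 27, 29, 24, 28]
Pass 3: Select minimum 24 at index 4, swap -> [13, 18, 24, 29, 27, 28]
Pass 4: Select minimum 27 at index 4, swap -> [13, 18, 24, 27, 29, 28]


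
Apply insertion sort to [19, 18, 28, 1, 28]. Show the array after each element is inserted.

First element 19 is already 'sorted'
Insert 18: shifted 1 elements -> [18, 19, 28, 1, 28]
Insert 28: shifted 0 elements -> [18, 19, 28, 1, 28]
Insert 1: shifted 3 elements -> [1, 18, 19, 28, 28]
Insert 28: shifted 0 elements -> [1, 18, 19, 28, 28]


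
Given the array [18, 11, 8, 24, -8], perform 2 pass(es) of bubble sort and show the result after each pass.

After pass 1: [11, 8, 18, -8, 24] (3 swaps)
After pass 2: [8, 11, -8, 18, 24] (2 swaps)
Total swaps: 5


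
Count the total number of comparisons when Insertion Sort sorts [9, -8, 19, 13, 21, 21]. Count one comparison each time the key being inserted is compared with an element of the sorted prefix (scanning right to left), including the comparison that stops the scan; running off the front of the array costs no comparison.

Insert -8: 9 > -8 (shift), reached front = 1 comparison(s) -> [-8, 9, 19, 13, 21, 21]
Insert 19: 9 <= 19 (stop) = 1 comparison(s) -> [-8, 9, 19, 13, 21, 21]
Insert 13: 19 > 13 (shift), 9 <= 13 (stop) = 2 comparison(s) -> [-8, 9, 13, 19, 21, 21]
Insert 21: 19 <= 21 (stop) = 1 comparison(s) -> [-8, 9, 13, 19, 21, 21]
Insert 21: 21 <= 21 (stop) = 1 comparison(s) -> [-8, 9, 13, 19, 21, 21]
Total comparisons: 1 + 1 + 2 + 1 + 1 = 6


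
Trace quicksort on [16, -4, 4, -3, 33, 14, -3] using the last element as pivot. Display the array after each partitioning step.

Partition 1: pivot=-3 at index 2 -> [-4, -3, -3, 16, 33, 14, 4]
Partition 2: pivot=-3 at index 1 -> [-4, -3, -3, 16, 33, 14, 4]
Partition 3: pivot=4 at index 3 -> [-4, -3, -3, 4, 33, 14, 16]
Partition 4: pivot=16 at index 5 -> [-4, -3, -3, 4, 14, 16, 33]


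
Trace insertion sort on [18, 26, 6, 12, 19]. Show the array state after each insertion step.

First element 18 is already 'sorted'
Insert 26: shifted 0 elements -> [18, 26, 6, 12, 19]
Insert 6: shifted 2 elements -> [6, 18, 26, 12, 19]
Insert 12: shifted 2 elements -> [6, 12, 18, 26, 19]
Insert 19: shifted 1 elements -> [6, 12, 18, 19, 26]


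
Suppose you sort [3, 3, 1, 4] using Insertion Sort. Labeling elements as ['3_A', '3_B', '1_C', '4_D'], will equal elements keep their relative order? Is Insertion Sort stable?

Trace Insertion Sort on the labeled array (the key is the number; the letter only tracks identity):
  Insert 3_B at index 1: [3_A, 3_B, 1_C, 4_D]
  Insert 1_C at index 0: [1_C, 3_A, 3_B, 4_D]
  Insert 4_D at index 3: [1_C, 3_A, 3_B, 4_D]
Final order: [1_C, 3_A, 3_B, 4_D]
Equal keys:
  value 3: originally 3_A, 3_B; after sorting 3_A, 3_B -> order preserved
All equal keys kept their original relative order. Insertion Sort is stable: elements are shifted only while they are strictly greater than the key, so a key is inserted after any equal elements already placed.
Answer: Stable


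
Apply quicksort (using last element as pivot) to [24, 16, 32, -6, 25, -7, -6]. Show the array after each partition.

Partition 1: pivot=-6 at index 2 -> [-6, -7, -6, 24, 25, 16, 32]
Partition 2: pivot=-7 at index 0 -> [-7, -6, -6, 24, 25, 16, 32]
Partition 3: pivot=32 at index 6 -> [-7, -6, -6, 24, 25, 16, 32]
Partition 4: pivot=16 at index 3 -> [-7, -6, -6, 16, 25, 24, 32]
Partition 5: pivot=24 at index 4 -> [-7, -6, -6, 16, 24, 25, 32]


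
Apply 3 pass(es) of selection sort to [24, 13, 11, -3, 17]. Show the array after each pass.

Pass 1: Select minimum -3 at index 3, swap -> [-3, 13, 11, 24, 17]
Pass 2: Select minimum 11 at index 2, swap -> [-3, 11, 13, 24, 17]
Pass 3: Select minimum 13 at index 2, swap -> [-3, 11, 13, 24, 17]


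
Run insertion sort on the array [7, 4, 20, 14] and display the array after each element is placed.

First element 7 is already 'sorted'
Insert 4: shifted 1 elements -> [4, 7, 20, 14]
Insert 20: shifted 0 elements -> [4, 7, 20, 14]
Insert 14: shifted 1 elements -> [4, 7, 14, 20]


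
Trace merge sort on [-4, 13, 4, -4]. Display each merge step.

Divide and conquer:
  Merge [-4] + [13] -> [-4, 13]
  Merge [4] + [-4] -> [-4, 4]
  Merge [-4, 13] + [-4, 4] -> [-4, -4, 4, 13]


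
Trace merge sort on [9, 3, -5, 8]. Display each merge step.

Divide and conquer:
  Merge [9] + [3] -> [3, 9]
  Merge [-5] + [8] -> [-5, 8]
  Merge [3, 9] + [-5, 8] -> [-5, 3, 8, 9]


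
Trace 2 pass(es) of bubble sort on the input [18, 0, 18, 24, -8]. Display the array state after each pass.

After pass 1: [0, 18, 18, -8, 24] (2 swaps)
After pass 2: [0, 18, -8, 18, 24] (1 swaps)
Total swaps: 3


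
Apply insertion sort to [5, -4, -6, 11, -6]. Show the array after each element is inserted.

First element 5 is already 'sorted'
Insert -4: shifted 1 elements -> [-4, 5, -6, 11, -6]
Insert -6: shifted 2 elements -> [-6, -4, 5, 11, -6]
Insert 11: shifted 0 elements -> [-6, -4, 5, 11, -6]
Insert -6: shifted 3 elements -> [-6, -6, -4, 5, 11]


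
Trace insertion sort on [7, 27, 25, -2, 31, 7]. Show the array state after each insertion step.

First element 7 is already 'sorted'
Insert 27: shifted 0 elements -> [7, 27, 25, -2, 31, 7]
Insert 25: shifted 1 elements -> [7, 25, 27, -2, 31, 7]
Insert -2: shifted 3 elements -> [-2, 7, 25, 27, 31, 7]
Insert 31: shifted 0 elements -> [-2, 7, 25, 27, 31, 7]
Insert 7: shifted 3 elements -> [-2, 7, 7, 25, 27, 31]


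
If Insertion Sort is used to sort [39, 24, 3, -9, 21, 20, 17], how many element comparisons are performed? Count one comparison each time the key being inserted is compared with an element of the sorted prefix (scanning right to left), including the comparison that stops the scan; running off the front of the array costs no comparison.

Insert 24: 39 > 24 (shift), reached front = 1 comparison(s) -> [24, 39, 3, -9, 21, 20, 17]
Insert 3: 39 > 3 (shift), 24 > 3 (shift), reached front = 2 comparison(s) -> [3, 24, 39, -9, 21, 20, 17]
Insert -9: 39 > -9 (shift), 24 > -9 (shift), 3 > -9 (shift), reached front = 3 comparison(s) -> [-9, 3, 24, 39, 21, 20, 17]
Insert 21: 39 > 21 (shift), 24 > 21 (shift), 3 <= 21 (stop) = 3 comparison(s) -> [-9, 3, 21, 24, 39, 20, 17]
Insert 20: 39 > 20 (shift), 24 > 20 (shift), 21 > 20 (shift), 3 <= 20 (stop) = 4 comparison(s) -> [-9, 3, 20, 21, 24, 39, 17]
Insert 17: 39 > 17 (shift), 24 > 17 (shift), 21 > 17 (shift), 20 > 17 (shift), 3 <= 17 (stop) = 5 comparison(s) -> [-9, 3, 17, 20, 21, 24, 39]
Total comparisons: 1 + 2 + 3 + 3 + 4 + 5 = 18


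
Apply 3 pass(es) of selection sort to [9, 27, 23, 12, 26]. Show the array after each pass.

Pass 1: Select minimum 9 at index 0, swap -> [9, 27, 23, 12, 26]
Pass 2: Select minimum 12 at index 3, swap -> [9, 12, 23, 27, 26]
Pass 3: Select minimum 23 at index 2, swap -> [9, 12, 23, 27, 26]


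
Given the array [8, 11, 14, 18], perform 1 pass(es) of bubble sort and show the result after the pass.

After pass 1: [8, 11, 14, 18] (0 swaps)
Total swaps: 0


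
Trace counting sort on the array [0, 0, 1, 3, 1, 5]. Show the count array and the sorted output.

Count array: [2, 2, 0, 1, 0, 1]
(count[i] = number of elements equal to i)
Cumulative count: [2, 4, 4, 5, 5, 6]
Sorted: [0, 0, 1, 1, 3, 5]


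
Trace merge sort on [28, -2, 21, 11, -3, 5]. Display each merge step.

Divide and conquer:
  Merge [-2] + [21] -> [-2, 21]
  Merge [28] + [-2, 21] -> [-2, 21, 28]
  Merge [-3] + [5] -> [-3, 5]
  Merge [11] + [-3, 5] -> [-3, 5, 11]
  Merge [-2, 21, 28] + [-3, 5, 11] -> [-3, -2, 5, 11, 21, 28]


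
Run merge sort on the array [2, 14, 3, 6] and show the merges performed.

Divide and conquer:
  Merge [2] + [14] -> [2, 14]
  Merge [3] + [6] -> [3, 6]
  Merge [2, 14] + [3, 6] -> [2, 3, 6, 14]


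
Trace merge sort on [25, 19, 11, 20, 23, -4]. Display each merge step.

Divide and conquer:
  Merge [19] + [11] -> [11, 19]
  Merge [25] + [11, 19] -> [11, 19, 25]
  Merge [23] + [-4] -> [-4, 23]
  Merge [20] + [-4, 23] -> [-4, 20, 23]
  Merge [11, 19, 25] + [-4, 20, 23] -> [-4, 11, 19, 20, 23, 25]


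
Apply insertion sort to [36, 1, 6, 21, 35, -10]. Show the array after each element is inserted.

First element 36 is already 'sorted'
Insert 1: shifted 1 elements -> [1, 36, 6, 21, 35, -10]
Insert 6: shifted 1 elements -> [1, 6, 36, 21, 35, -10]
Insert 21: shifted 1 elements -> [1, 6, 21, 36, 35, -10]
Insert 35: shifted 1 elements -> [1, 6, 21, 35, 36, -10]
Insert -10: shifted 5 elements -> [-10, 1, 6, 21, 35, 36]


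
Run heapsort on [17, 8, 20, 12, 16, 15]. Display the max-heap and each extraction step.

Build heap: [20, 16, 17, 12, 8, 15]
Extract 20: [17, 16, 15, 12, 8, 20]
Extract 17: [16, 12, 15, 8, 17, 20]
Extract 16: [15, 12, 8, 16, 17, 20]
Extract 15: [12, 8, 15, 16, 17, 20]
Extract 12: [8, 12, 15, 16, 17, 20]


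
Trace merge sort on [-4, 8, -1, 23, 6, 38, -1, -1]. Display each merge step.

Divide and conquer:
  Merge [-4] + [8] -> [-4, 8]
  Merge [-1] + [23] -> [-1, 23]
  Merge [-4, 8] + [-1, 23] -> [-4, -1, 8, 23]
  Merge [6] + [38] -> [6, 38]
  Merge [-1] + [-1] -> [-1, -1]
  Merge [6, 38] + [-1, -1] -> [-1, -1, 6, 38]
  Merge [-4, -1, 8, 23] + [-1, -1, 6, 38] -> [-4, -1, -1, -1, 6, 8, 23, 38]


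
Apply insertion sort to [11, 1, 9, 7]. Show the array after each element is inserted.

First element 11 is already 'sorted'
Insert 1: shifted 1 elements -> [1, 11, 9, 7]
Insert 9: shifted 1 elements -> [1, 9, 11, 7]
Insert 7: shifted 2 elements -> [1, 7, 9, 11]


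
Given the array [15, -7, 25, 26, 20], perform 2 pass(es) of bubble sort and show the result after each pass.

After pass 1: [-7, 15, 25, 20, 26] (2 swaps)
After pass 2: [-7, 15, 20, 25, 26] (1 swaps)
Total swaps: 3


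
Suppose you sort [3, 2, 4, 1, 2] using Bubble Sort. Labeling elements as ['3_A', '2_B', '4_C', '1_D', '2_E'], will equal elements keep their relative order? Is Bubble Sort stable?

Trace Bubble Sort on the labeled array (the key is the number; the letter only tracks identity):
  After pass 1: [2_B, 3_A, 1_D, 2_E, 4_C]
  After pass 2: [2_B, 1_D, 2_E, 3_A, 4_C]
  After pass 3: [1_D, 2_B, 2_E, 3_A, 4_C]
  After pass 4: [1_D, 2_B, 2_E, 3_A, 4_C] (no swaps, done)
Final order: [1_D, 2_B, 2_E, 3_A, 4_C]
Equal keys:
  value 2: originally 2_B, 2_E; after sorting 2_B, 2_E -> order preserved
All equal keys kept their original relative order. Bubble Sort is stable: it only swaps adjacent elements when the left one is strictly greater, so equal keys never move past each other.
Answer: Stable


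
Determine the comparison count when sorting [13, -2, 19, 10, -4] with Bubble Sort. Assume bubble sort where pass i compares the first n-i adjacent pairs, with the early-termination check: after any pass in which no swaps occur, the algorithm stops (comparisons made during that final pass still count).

Pass 1: compare adjacent pairs (0,1)..(3,4) = 4 comparison(s), 3 swap(s) -> [-2, 13, 10, -4, 19]
Pass 2: compare adjacent pairs (0,1)..(2,3) = 3 comparison(s), 2 swap(s) -> [-2, 10, -4, 13, 19]
Pass 3: compare adjacent pairs (0,1)..(1,2) = 2 comparison(s), 1 swap(s) -> [-2, -4, 10, 13, 19]
Pass 4: compare adjacent pairs (0,1)..(0,1) = 1 comparison(s), 1 swap(s) -> [-4, -2, 10, 13, 19]
Every pass made at least one swap, so all n-1 passes run.
Total comparisons: 4 + 3 + 2 + 1 = 10


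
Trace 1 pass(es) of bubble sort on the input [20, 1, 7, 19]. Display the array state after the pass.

After pass 1: [1, 7, 19, 20] (3 swaps)
Total swaps: 3


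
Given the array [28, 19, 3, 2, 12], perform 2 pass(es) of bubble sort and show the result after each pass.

After pass 1: [19, 3, 2, 12, 28] (4 swaps)
After pass 2: [3, 2, 12, 19, 28] (3 swaps)
Total swaps: 7


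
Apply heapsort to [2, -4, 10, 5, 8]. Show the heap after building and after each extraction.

Build heap: [10, 8, 2, 5, -4]
Extract 10: [8, 5, 2, -4, 10]
Extract 8: [5, -4, 2, 8, 10]
Extract 5: [2, -4, 5, 8, 10]
Extract 2: [-4, 2, 5, 8, 10]


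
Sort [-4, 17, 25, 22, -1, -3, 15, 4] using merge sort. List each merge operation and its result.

Divide and conquer:
  Merge [-4] + [17] -> [-4, 17]
  Merge [25] + [22] -> [22, 25]
  Merge [-4, 17] + [22, 25] -> [-4, 17, 22, 25]
  Merge [-1] + [-3] -> [-3, -1]
  Merge [15] + [4] -> [4, 15]
  Merge [-3, -1] + [4, 15] -> [-3, -1, 4, 15]
  Merge [-4, 17, 22, 25] + [-3, -1, 4, 15] -> [-4, -3, -1, 4, 15, 17, 22, 25]


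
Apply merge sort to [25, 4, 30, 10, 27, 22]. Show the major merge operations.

Divide and conquer:
  Merge [4] + [30] -> [4, 30]
  Merge [25] + [4, 30] -> [4, 25, 30]
  Merge [27] + [22] -> [22, 27]
  Merge [10] + [22, 27] -> [10, 22, 27]
  Merge [4, 25, 30] + [10, 22, 27] -> [4, 10, 22, 25, 27, 30]


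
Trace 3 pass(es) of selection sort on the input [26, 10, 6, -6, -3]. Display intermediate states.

Pass 1: Select minimum -6 at index 3, swap -> [-6, 10, 6, 26, -3]
Pass 2: Select minimum -3 at index 4, swap -> [-6, -3, 6, 26, 10]
Pass 3: Select minimum 6 at index 2, swap -> [-6, -3, 6, 26, 10]


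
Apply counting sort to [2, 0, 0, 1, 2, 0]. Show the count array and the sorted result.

Count array: [3, 1, 2]
(count[i] = number of elements equal to i)
Cumulative count: [3, 4, 6]
Sorted: [0, 0, 0, 1, 2, 2]


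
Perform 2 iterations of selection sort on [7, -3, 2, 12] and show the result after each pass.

Pass 1: Select minimum -3 at index 1, swap -> [-3, 7, 2, 12]
Pass 2: Select minimum 2 at index 2, swap -> [-3, 2, 7, 12]


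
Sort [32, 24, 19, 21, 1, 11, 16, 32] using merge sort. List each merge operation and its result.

Divide and conquer:
  Merge [32] + [24] -> [24, 32]
  Merge [19] + [21] -> [19, 21]
  Merge [24, 32] + [19, 21] -> [19, 21, 24, 32]
  Merge [1] + [11] -> [1, 11]
  Merge [16] + [32] -> [16, 32]
  Merge [1, 11] + [16, 32] -> [1, 11, 16, 32]
  Merge [19, 21, 24, 32] + [1, 11, 16, 32] -> [1, 11, 16, 19, 21, 24, 32, 32]


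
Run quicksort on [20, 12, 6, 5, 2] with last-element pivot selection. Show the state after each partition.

Partition 1: pivot=2 at index 0 -> [2, 12, 6, 5, 20]
Partition 2: pivot=20 at index 4 -> [2, 12, 6, 5, 20]
Partition 3: pivot=5 at index 1 -> [2, 5, 6, 12, 20]
Partition 4: pivot=12 at index 3 -> [2, 5, 6, 12, 20]


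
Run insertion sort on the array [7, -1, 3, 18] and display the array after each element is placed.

First element 7 is already 'sorted'
Insert -1: shifted 1 elements -> [-1, 7, 3, 18]
Insert 3: shifted 1 elements -> [-1, 3, 7, 18]
Insert 18: shifted 0 elements -> [-1, 3, 7, 18]


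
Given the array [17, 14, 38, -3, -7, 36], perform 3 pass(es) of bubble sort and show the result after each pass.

After pass 1: [14, 17, -3, -7, 36, 38] (4 swaps)
After pass 2: [14, -3, -7, 17, 36, 38] (2 swaps)
After pass 3: [-3, -7, 14, 17, 36, 38] (2 swaps)
Total swaps: 8


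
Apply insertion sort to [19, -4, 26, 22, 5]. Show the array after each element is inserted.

First element 19 is already 'sorted'
Insert -4: shifted 1 elements -> [-4, 19, 26, 22, 5]
Insert 26: shifted 0 elements -> [-4, 19, 26, 22, 5]
Insert 22: shifted 1 elements -> [-4, 19, 22, 26, 5]
Insert 5: shifted 3 elements -> [-4, 5, 19, 22, 26]


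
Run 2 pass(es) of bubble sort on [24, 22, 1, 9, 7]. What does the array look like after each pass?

After pass 1: [22, 1, 9, 7, 24] (4 swaps)
After pass 2: [1, 9, 7, 22, 24] (3 swaps)
Total swaps: 7


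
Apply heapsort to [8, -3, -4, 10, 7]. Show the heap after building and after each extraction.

Build heap: [10, 8, -4, -3, 7]
Extract 10: [8, 7, -4, -3, 10]
Extract 8: [7, -3, -4, 8, 10]
Extract 7: [-3, -4, 7, 8, 10]
Extract -3: [-4, -3, 7, 8, 10]


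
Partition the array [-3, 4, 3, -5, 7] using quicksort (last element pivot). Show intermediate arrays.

Partition 1: pivot=7 at index 4 -> [-3, 4, 3, -5, 7]
Partition 2: pivot=-5 at index 0 -> [-5, 4, 3, -3, 7]
Partition 3: pivot=-3 at index 1 -> [-5, -3, 3, 4, 7]
Partition 4: pivot=4 at index 3 -> [-5, -3, 3, 4, 7]


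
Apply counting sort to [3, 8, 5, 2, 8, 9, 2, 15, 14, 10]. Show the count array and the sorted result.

Count array: [0, 0, 2, 1, 0, 1, 0, 0, 2, 1, 1, 0, 0, 0, 1, 1]
(count[i] = number of elements equal to i)
Cumulative count: [0, 0, 2, 3, 3, 4, 4, 4, 6, 7, 8, 8, 8, 8, 9, 10]
Sorted: [2, 2, 3, 5, 8, 8, 9, 10, 14, 15]


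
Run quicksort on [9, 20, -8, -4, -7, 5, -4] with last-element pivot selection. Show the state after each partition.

Partition 1: pivot=-4 at index 3 -> [-8, -4, -7, -4, 9, 5, 20]
Partition 2: pivot=-7 at index 1 -> [-8, -7, -4, -4, 9, 5, 20]
Partition 3: pivot=20 at index 6 -> [-8, -7, -4, -4, 9, 5, 20]
Partition 4: pivot=5 at index 4 -> [-8, -7, -4, -4, 5, 9, 20]


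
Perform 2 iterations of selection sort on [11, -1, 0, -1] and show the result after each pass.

Pass 1: Select minimum -1 at index 1, swap -> [-1, 11, 0, -1]
Pass 2: Select minimum -1 at index 3, swap -> [-1, -1, 0, 11]


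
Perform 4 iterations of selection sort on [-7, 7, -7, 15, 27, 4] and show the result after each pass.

Pass 1: Select minimum -7 at index 0, swap -> [-7, 7, -7, 15, 27, 4]
Pass 2: Select minimum -7 at index 2, swap -> [-7, -7, 7, 15, 27, 4]
Pass 3: Select minimum 4 at index 5, swap -> [-7, -7, 4, 15, 27, 7]
Pass 4: Select minimum 7 at index 5, swap -> [-7, -7, 4, 7, 27, 15]


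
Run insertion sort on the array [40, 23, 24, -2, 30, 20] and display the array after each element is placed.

First element 40 is already 'sorted'
Insert 23: shifted 1 elements -> [23, 40, 24, -2, 30, 20]
Insert 24: shifted 1 elements -> [23, 24, 40, -2, 30, 20]
Insert -2: shifted 3 elements -> [-2, 23, 24, 40, 30, 20]
Insert 30: shifted 1 elements -> [-2, 23, 24, 30, 40, 20]
Insert 20: shifted 4 elements -> [-2, 20, 23, 24, 30, 40]


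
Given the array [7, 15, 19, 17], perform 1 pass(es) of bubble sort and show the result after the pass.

After pass 1: [7, 15, 17, 19] (1 swaps)
Total swaps: 1


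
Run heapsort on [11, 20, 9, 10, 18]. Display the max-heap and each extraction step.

Build heap: [20, 18, 9, 10, 11]
Extract 20: [18, 11, 9, 10, 20]
Extract 18: [11, 10, 9, 18, 20]
Extract 11: [10, 9, 11, 18, 20]
Extract 10: [9, 10, 11, 18, 20]


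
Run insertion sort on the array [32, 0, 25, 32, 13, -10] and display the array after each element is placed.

First element 32 is already 'sorted'
Insert 0: shifted 1 elements -> [0, 32, 25, 32, 13, -10]
Insert 25: shifted 1 elements -> [0, 25, 32, 32, 13, -10]
Insert 32: shifted 0 elements -> [0, 25, 32, 32, 13, -10]
Insert 13: shifted 3 elements -> [0, 13, 25, 32, 32, -10]
Insert -10: shifted 5 elements -> [-10, 0, 13, 25, 32, 32]


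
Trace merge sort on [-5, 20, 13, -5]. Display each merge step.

Divide and conquer:
  Merge [-5] + [20] -> [-5, 20]
  Merge [13] + [-5] -> [-5, 13]
  Merge [-5, 20] + [-5, 13] -> [-5, -5, 13, 20]


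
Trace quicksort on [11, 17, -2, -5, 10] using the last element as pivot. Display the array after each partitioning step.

Partition 1: pivot=10 at index 2 -> [-2, -5, 10, 17, 11]
Partition 2: pivot=-5 at index 0 -> [-5, -2, 10, 17, 11]
Partition 3: pivot=11 at index 3 -> [-5, -2, 10, 11, 17]


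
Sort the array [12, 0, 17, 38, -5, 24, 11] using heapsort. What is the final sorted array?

Build heap: [38, 12, 24, 0, -5, 17, 11]
Extract 38: [24, 12, 17, 0, -5, 11, 38]
Extract 24: [17, 12, 11, 0, -5, 24, 38]
Extract 17: [12, 0, 11, -5, 17, 24, 38]
Extract 12: [11, 0, -5, 12, 17, 24, 38]
Extract 11: [0, -5, 11, 12, 17, 24, 38]
Extract 0: [-5, 0, 11, 12, 17, 24, 38]


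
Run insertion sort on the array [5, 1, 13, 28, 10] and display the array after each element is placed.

First element 5 is already 'sorted'
Insert 1: shifted 1 elements -> [1, 5, 13, 28, 10]
Insert 13: shifted 0 elements -> [1, 5, 13, 28, 10]
Insert 28: shifted 0 elements -> [1, 5, 13, 28, 10]
Insert 10: shifted 2 elements -> [1, 5, 10, 13, 28]


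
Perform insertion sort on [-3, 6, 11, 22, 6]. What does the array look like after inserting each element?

First element -3 is already 'sorted'
Insert 6: shifted 0 elements -> [-3, 6, 11, 22, 6]
Insert 11: shifted 0 elements -> [-3, 6, 11, 22, 6]
Insert 22: shifted 0 elements -> [-3, 6, 11, 22, 6]
Insert 6: shifted 2 elements -> [-3, 6, 6, 11, 22]


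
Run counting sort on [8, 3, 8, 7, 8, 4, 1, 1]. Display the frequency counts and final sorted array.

Count array: [0, 2, 0, 1, 1, 0, 0, 1, 3]
(count[i] = number of elements equal to i)
Cumulative count: [0, 2, 2, 3, 4, 4, 4, 5, 8]
Sorted: [1, 1, 3, 4, 7, 8, 8, 8]


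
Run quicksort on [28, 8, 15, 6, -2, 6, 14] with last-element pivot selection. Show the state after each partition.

Partition 1: pivot=14 at index 4 -> [8, 6, -2, 6, 14, 28, 15]
Partition 2: pivot=6 at index 2 -> [6, -2, 6, 8, 14, 28, 15]
Partition 3: pivot=-2 at index 0 -> [-2, 6, 6, 8, 14, 28, 15]
Partition 4: pivot=15 at index 5 -> [-2, 6, 6, 8, 14, 15, 28]


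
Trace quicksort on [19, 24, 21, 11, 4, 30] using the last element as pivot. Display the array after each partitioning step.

Partition 1: pivot=30 at index 5 -> [19, 24, 21, 11, 4, 30]
Partition 2: pivot=4 at index 0 -> [4, 24, 21, 11, 19, 30]
Partition 3: pivot=19 at index 2 -> [4, 11, 19, 24, 21, 30]
Partition 4: pivot=21 at index 3 -> [4, 11, 19, 21, 24, 30]


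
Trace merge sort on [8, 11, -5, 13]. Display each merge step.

Divide and conquer:
  Merge [8] + [11] -> [8, 11]
  Merge [-5] + [13] -> [-5, 13]
  Merge [8, 11] + [-5, 13] -> [-5, 8, 11, 13]


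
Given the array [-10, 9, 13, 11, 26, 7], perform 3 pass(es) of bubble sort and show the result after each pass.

After pass 1: [-10, 9, 11, 13, 7, 26] (2 swaps)
After pass 2: [-10, 9, 11, 7, 13, 26] (1 swaps)
After pass 3: [-10, 9, 7, 11, 13, 26] (1 swaps)
Total swaps: 4


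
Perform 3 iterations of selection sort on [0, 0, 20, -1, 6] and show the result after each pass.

Pass 1: Select minimum -1 at index 3, swap -> [-1, 0, 20, 0, 6]
Pass 2: Select minimum 0 at index 1, swap -> [-1, 0, 20, 0, 6]
Pass 3: Select minimum 0 at index 3, swap -> [-1, 0, 0, 20, 6]


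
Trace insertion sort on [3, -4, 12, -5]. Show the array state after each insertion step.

First element 3 is already 'sorted'
Insert -4: shifted 1 elements -> [-4, 3, 12, -5]
Insert 12: shifted 0 elements -> [-4, 3, 12, -5]
Insert -5: shifted 3 elements -> [-5, -4, 3, 12]


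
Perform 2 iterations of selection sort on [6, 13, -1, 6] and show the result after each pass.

Pass 1: Select minimum -1 at index 2, swap -> [-1, 13, 6, 6]
Pass 2: Select minimum 6 at index 2, swap -> [-1, 6, 13, 6]


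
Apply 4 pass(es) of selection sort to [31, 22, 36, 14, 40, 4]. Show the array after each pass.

Pass 1: Select minimum 4 at index 5, swap -> [4, 22, 36, 14, 40, 31]
Pass 2: Select minimum 14 at index 3, swap -> [4, 14, 36, 22, 40, 31]
Pass 3: Select minimum 22 at index 3, swap -> [4, 14, 22, 36, 40, 31]
Pass 4: Select minimum 31 at index 5, swap -> [4, 14, 22, 31, 40, 36]


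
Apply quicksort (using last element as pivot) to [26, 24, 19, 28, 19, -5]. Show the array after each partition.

Partition 1: pivot=-5 at index 0 -> [-5, 24, 19, 28, 19, 26]
Partition 2: pivot=26 at index 4 -> [-5, 24, 19, 19, 26, 28]
Partition 3: pivot=19 at index 2 -> [-5, 19, 19, 24, 26, 28]


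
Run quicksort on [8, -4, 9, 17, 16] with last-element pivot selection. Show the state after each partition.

Partition 1: pivot=16 at index 3 -> [8, -4, 9, 16, 17]
Partition 2: pivot=9 at index 2 -> [8, -4, 9, 16, 17]
Partition 3: pivot=-4 at index 0 -> [-4, 8, 9, 16, 17]


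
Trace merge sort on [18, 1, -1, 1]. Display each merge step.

Divide and conquer:
  Merge [18] + [1] -> [1, 18]
  Merge [-1] + [1] -> [-1, 1]
  Merge [1, 18] + [-1, 1] -> [-1, 1, 1, 18]


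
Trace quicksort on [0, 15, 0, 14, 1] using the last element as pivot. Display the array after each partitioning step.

Partition 1: pivot=1 at index 2 -> [0, 0, 1, 14, 15]
Partition 2: pivot=0 at index 1 -> [0, 0, 1, 14, 15]
Partition 3: pivot=15 at index 4 -> [0, 0, 1, 14, 15]


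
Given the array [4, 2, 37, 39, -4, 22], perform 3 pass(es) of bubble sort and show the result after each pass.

After pass 1: [2, 4, 37, -4, 22, 39] (3 swaps)
After pass 2: [2, 4, -4, 22, 37, 39] (2 swaps)
After pass 3: [2, -4, 4, 22, 37, 39] (1 swaps)
Total swaps: 6


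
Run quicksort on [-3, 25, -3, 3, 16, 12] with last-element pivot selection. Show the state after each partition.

Partition 1: pivot=12 at index 3 -> [-3, -3, 3, 12, 16, 25]
Partition 2: pivot=3 at index 2 -> [-3, -3, 3, 12, 16, 25]
Partition 3: pivot=-3 at index 1 -> [-3, -3, 3, 12, 16, 25]
Partition 4: pivot=25 at index 5 -> [-3, -3, 3, 12, 16, 25]


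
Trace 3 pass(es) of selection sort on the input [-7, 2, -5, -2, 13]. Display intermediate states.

Pass 1: Select minimum -7 at index 0, swap -> [-7, 2, -5, -2, 13]
Pass 2: Select minimum -5 at index 2, swap -> [-7, -5, 2, -2, 13]
Pass 3: Select minimum -2 at index 3, swap -> [-7, -5, -2, 2, 13]


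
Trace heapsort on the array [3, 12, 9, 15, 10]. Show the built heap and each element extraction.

Build heap: [15, 12, 9, 3, 10]
Extract 15: [12, 10, 9, 3, 15]
Extract 12: [10, 3, 9, 12, 15]
Extract 10: [9, 3, 10, 12, 15]
Extract 9: [3, 9, 10, 12, 15]


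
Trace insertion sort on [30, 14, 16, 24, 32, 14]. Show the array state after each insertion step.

First element 30 is already 'sorted'
Insert 14: shifted 1 elements -> [14, 30, 16, 24, 32, 14]
Insert 16: shifted 1 elements -> [14, 16, 30, 24, 32, 14]
Insert 24: shifted 1 elements -> [14, 16, 24, 30, 32, 14]
Insert 32: shifted 0 elements -> [14, 16, 24, 30, 32, 14]
Insert 14: shifted 4 elements -> [14, 14, 16, 24, 30, 32]


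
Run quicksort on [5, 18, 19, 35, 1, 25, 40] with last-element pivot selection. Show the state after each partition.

Partition 1: pivot=40 at index 6 -> [5, 18, 19, 35, 1, 25, 40]
Partition 2: pivot=25 at index 4 -> [5, 18, 19, 1, 25, 35, 40]
Partition 3: pivot=1 at index 0 -> [1, 18, 19, 5, 25, 35, 40]
Partition 4: pivot=5 at index 1 -> [1, 5, 19, 18, 25, 35, 40]
Partition 5: pivot=18 at index 2 -> [1, 5, 18, 19, 25, 35, 40]


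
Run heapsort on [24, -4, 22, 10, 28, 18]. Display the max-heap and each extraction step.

Build heap: [28, 24, 22, 10, -4, 18]
Extract 28: [24, 18, 22, 10, -4, 28]
Extract 24: [22, 18, -4, 10, 24, 28]
Extract 22: [18, 10, -4, 22, 24, 28]
Extract 18: [10, -4, 18, 22, 24, 28]
Extract 10: [-4, 10, 18, 22, 24, 28]


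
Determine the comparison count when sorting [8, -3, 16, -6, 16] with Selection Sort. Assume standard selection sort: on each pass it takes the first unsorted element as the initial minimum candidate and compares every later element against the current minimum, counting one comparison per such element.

Pass 1: scan indices 1..4 for the minimum = 4 comparison(s); min is -6, place at index 0 -> [-6, -3, 16, 8, 16]
Pass 2: scan indices 2..4 for the minimum = 3 comparison(s); min is -3, place at index 1 -> [-6, -3, 16, 8, 16]
Pass 3: scan indices 3..4 for the minimum = 2 comparison(s); min is 8, place at index 2 -> [-6, -3, 8, 16, 16]
Pass 4: scan indices 4..4 for the minimum = 1 comparison(s); min is 16, place at index 3 -> [-6, -3, 8, 16, 16]
Selection sort always scans the whole unsorted suffix, so the count is (n-1) + (n-2) + ... + 1 = n(n-1)/2 = 5*4/2 = 10 regardless of the input order.
Total comparisons: 4 + 3 + 2 + 1 = 10


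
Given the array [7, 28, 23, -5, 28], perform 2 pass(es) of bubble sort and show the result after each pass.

After pass 1: [7, 23, -5, 28, 28] (2 swaps)
After pass 2: [7, -5, 23, 28, 28] (1 swaps)
Total swaps: 3


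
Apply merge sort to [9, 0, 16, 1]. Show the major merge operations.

Divide and conquer:
  Merge [9] + [0] -> [0, 9]
  Merge [16] + [1] -> [1, 16]
  Merge [0, 9] + [1, 16] -> [0, 1, 9, 16]


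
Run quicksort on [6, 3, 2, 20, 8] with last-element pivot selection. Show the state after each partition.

Partition 1: pivot=8 at index 3 -> [6, 3, 2, 8, 20]
Partition 2: pivot=2 at index 0 -> [2, 3, 6, 8, 20]
Partition 3: pivot=6 at index 2 -> [2, 3, 6, 8, 20]


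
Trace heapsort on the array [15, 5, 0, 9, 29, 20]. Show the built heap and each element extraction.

Build heap: [29, 15, 20, 9, 5, 0]
Extract 29: [20, 15, 0, 9, 5, 29]
Extract 20: [15, 9, 0, 5, 20, 29]
Extract 15: [9, 5, 0, 15, 20, 29]
Extract 9: [5, 0, 9, 15, 20, 29]
Extract 5: [0, 5, 9, 15, 20, 29]


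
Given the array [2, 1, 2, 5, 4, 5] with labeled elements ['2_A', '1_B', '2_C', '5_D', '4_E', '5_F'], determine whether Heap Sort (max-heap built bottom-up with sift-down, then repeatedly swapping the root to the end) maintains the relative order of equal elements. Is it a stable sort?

Trace Heap Sort on the labeled array (the key is the number; the letter only tracks identity):
  Build max-heap: [5_D, 4_E, 5_F, 1_B, 2_A, 2_C]
  Swap root 5_D to index 5, re-heapify first 5 -> [5_F, 4_E, 2_C, 1_B, 2_A, 5_D]
  Swap root 5_F to index 4, re-heapify first 4 -> [4_E, 2_A, 2_C, 1_B, 5_F, 5_D]
  Swap root 4_E to index 3, re-heapify first 3 -> [2_A, 1_B, 2_C, 4_E, 5_F, 5_D]
  Swap root 2_A to index 2, re-heapify first 2 -> [2_C, 1_B, 2_A, 4_E, 5_F, 5_D]
  Swap root 2_C to index 1, re-heapify first 1 -> [1_B, 2_C, 2_A, 4_E, 5_F, 5_D]
Final order: [1_B, 2_C, 2_A, 4_E, 5_F, 5_D]
Equal keys:
  value 2: originally 2_A, 2_C; after sorting 2_C, 2_A -> order changed
  value 5: originally 5_D, 5_F; after sorting 5_F, 5_D -> order changed
Equal keys were reordered, so Heap Sort is not stable: heap construction and root-to-end swaps move elements without regard to the original order of equal keys. (One such input is enough; an unstable sort may happen to preserve order on other inputs, but it gives no guarantee.)
Answer: Not stable


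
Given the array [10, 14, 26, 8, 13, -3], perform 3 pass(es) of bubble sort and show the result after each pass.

After pass 1: [10, 14, 8, 13, -3, 26] (3 swaps)
After pass 2: [10, 8, 13, -3, 14, 26] (3 swaps)
After pass 3: [8, 10, -3, 13, 14, 26] (2 swaps)
Total swaps: 8


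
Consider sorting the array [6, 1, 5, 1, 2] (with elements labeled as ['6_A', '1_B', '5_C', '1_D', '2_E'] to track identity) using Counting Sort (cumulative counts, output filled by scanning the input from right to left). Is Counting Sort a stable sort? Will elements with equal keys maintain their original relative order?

Trace Counting Sort on the labeled array (the key is the number; the letter only tracks identity):
  Counts for values 0..6: [0, 2, 1, 0, 0, 1, 1]
  Cumulative counts: [0, 2, 3, 3, 3, 4, 5]
  Scan right to left: place 2_E at output index 2
  Scan right to left: place 1_D at output index 1
  Scan right to left: place 5_C at output index 3
  Scan right to left: place 1_B at output index 0
  Scan right to left: place 6_A at output index 4
  Output: [1_B, 1_D, 2_E, 5_C, 6_A]
Equal keys:
  value 1: originally 1_B, 1_D; after sorting 1_B, 1_D -> order preserved
All equal keys kept their original relative order. Counting Sort is stable: scanning the input right to left with decreasing cumulative counts places later duplicates at later output positions.
Answer: Stable


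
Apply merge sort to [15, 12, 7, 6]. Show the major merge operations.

Divide and conquer:
  Merge [15] + [12] -> [12, 15]
  Merge [7] + [6] -> [6, 7]
  Merge [12, 15] + [6, 7] -> [6, 7, 12, 15]


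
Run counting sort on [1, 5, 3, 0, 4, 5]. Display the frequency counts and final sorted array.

Count array: [1, 1, 0, 1, 1, 2]
(count[i] = number of elements equal to i)
Cumulative count: [1, 2, 2, 3, 4, 6]
Sorted: [0, 1, 3, 4, 5, 5]


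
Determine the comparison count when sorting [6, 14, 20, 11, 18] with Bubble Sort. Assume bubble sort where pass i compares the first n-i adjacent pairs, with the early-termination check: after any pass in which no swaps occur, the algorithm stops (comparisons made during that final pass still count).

Pass 1: compare adjacent pairs (0,1)..(3,4) = 4 comparison(s), 2 swap(s) -> [6, 14, 11, 18, 20]
Pass 2: compare adjacent pairs (0,1)..(2,3) = 3 comparison(s), 1 swap(s) -> [6, 11, 14, 18, 20]
Pass 3: compare adjacent pairs (0,1)..(1,2) = 2 comparison(s), 0 swap(s) -> [6, 11, 14, 18, 20]
No swaps in this pass, so bubble sort stops here.
Total comparisons: 4 + 3 + 2 = 9


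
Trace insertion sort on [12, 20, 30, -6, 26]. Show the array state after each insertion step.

First element 12 is already 'sorted'
Insert 20: shifted 0 elements -> [12, 20, 30, -6, 26]
Insert 30: shifted 0 elements -> [12, 20, 30, -6, 26]
Insert -6: shifted 3 elements -> [-6, 12, 20, 30, 26]
Insert 26: shifted 1 elements -> [-6, 12, 20, 26, 30]


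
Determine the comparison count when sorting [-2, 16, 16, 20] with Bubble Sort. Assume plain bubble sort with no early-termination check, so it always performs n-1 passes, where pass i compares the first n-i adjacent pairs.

Pass 1: compare adjacent pairs (0,1)..(2,3) = 3 comparison(s), 0 swap(s) -> [-2, 16, 16, 20]
Pass 2: compare adjacent pairs (0,1)..(1,2) = 2 comparison(s), 0 swap(s) -> [-2, 16, 16, 20]
Pass 3: compare adjacent pairs (0,1)..(0,1) = 1 comparison(s), 0 swap(s) -> [-2, 16, 16, 20]
Total comparisons: 3 + 2 + 1 = 6


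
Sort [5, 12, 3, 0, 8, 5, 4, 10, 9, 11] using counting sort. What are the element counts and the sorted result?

Count array: [1, 0, 0, 1, 1, 2, 0, 0, 1, 1, 1, 1, 1]
(count[i] = number of elements equal to i)
Cumulative count: [1, 1, 1, 2, 3, 5, 5, 5, 6, 7, 8, 9, 10]
Sorted: [0, 3, 4, 5, 5, 8, 9, 10, 11, 12]


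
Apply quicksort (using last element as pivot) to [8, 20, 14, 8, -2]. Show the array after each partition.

Partition 1: pivot=-2 at index 0 -> [-2, 20, 14, 8, 8]
Partition 2: pivot=8 at index 2 -> [-2, 8, 8, 20, 14]
Partition 3: pivot=14 at index 3 -> [-2, 8, 8, 14, 20]


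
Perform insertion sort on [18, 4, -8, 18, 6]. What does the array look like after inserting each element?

First element 18 is already 'sorted'
Insert 4: shifted 1 elements -> [4, 18, -8, 18, 6]
Insert -8: shifted 2 elements -> [-8, 4, 18, 18, 6]
Insert 18: shifted 0 elements -> [-8, 4, 18, 18, 6]
Insert 6: shifted 2 elements -> [-8, 4, 6, 18, 18]


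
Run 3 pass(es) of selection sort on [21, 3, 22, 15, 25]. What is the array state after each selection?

Pass 1: Select minimum 3 at index 1, swap -> [3, 21, 22, 15, 25]
Pass 2: Select minimum 15 at index 3, swap -> [3, 15, 22, 21, 25]
Pass 3: Select minimum 21 at index 3, swap -> [3, 15, 21, 22, 25]


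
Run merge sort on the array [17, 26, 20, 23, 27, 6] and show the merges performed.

Divide and conquer:
  Merge [26] + [20] -> [20, 26]
  Merge [17] + [20, 26] -> [17, 20, 26]
  Merge [27] + [6] -> [6, 27]
  Merge [23] + [6, 27] -> [6, 23, 27]
  Merge [17, 20, 26] + [6, 23, 27] -> [6, 17, 20, 23, 26, 27]


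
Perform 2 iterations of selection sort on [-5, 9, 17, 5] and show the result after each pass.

Pass 1: Select minimum -5 at index 0, swap -> [-5, 9, 17, 5]
Pass 2: Select minimum 5 at index 3, swap -> [-5, 5, 17, 9]


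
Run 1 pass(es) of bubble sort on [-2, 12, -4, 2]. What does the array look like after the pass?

After pass 1: [-2, -4, 2, 12] (2 swaps)
Total swaps: 2


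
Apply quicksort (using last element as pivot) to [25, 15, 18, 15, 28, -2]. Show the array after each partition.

Partition 1: pivot=-2 at index 0 -> [-2, 15, 18, 15, 28, 25]
Partition 2: pivot=25 at index 4 -> [-2, 15, 18, 15, 25, 28]
Partition 3: pivot=15 at index 2 -> [-2, 15, 15, 18, 25, 28]


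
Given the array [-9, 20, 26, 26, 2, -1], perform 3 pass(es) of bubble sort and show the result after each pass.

After pass 1: [-9, 20, 26, 2, -1, 26] (2 swaps)
After pass 2: [-9, 20, 2, -1, 26, 26] (2 swaps)
After pass 3: [-9, 2, -1, 20, 26, 26] (2 swaps)
Total swaps: 6


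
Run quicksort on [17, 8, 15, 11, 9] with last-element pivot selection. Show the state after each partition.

Partition 1: pivot=9 at index 1 -> [8, 9, 15, 11, 17]
Partition 2: pivot=17 at index 4 -> [8, 9, 15, 11, 17]
Partition 3: pivot=11 at index 2 -> [8, 9, 11, 15, 17]


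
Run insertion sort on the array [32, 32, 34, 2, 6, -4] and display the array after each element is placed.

First element 32 is already 'sorted'
Insert 32: shifted 0 elements -> [32, 32, 34, 2, 6, -4]
Insert 34: shifted 0 elements -> [32, 32, 34, 2, 6, -4]
Insert 2: shifted 3 elements -> [2, 32, 32, 34, 6, -4]
Insert 6: shifted 3 elements -> [2, 6, 32, 32, 34, -4]
Insert -4: shifted 5 elements -> [-4, 2, 6, 32, 32, 34]


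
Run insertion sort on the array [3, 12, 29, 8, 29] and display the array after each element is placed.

First element 3 is already 'sorted'
Insert 12: shifted 0 elements -> [3, 12, 29, 8, 29]
Insert 29: shifted 0 elements -> [3, 12, 29, 8, 29]
Insert 8: shifted 2 elements -> [3, 8, 12, 29, 29]
Insert 29: shifted 0 elements -> [3, 8, 12, 29, 29]


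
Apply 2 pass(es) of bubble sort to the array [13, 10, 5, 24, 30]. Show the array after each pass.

After pass 1: [10, 5, 13, 24, 30] (2 swaps)
After pass 2: [5, 10, 13, 24, 30] (1 swaps)
Total swaps: 3


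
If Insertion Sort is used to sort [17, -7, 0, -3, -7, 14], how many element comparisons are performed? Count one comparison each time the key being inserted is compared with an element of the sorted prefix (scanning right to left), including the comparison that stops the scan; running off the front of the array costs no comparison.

Insert -7: 17 > -7 (shift), reached front = 1 comparison(s) -> [-7, 17, 0, -3, -7, 14]
Insert 0: 17 > 0 (shift), -7 <= 0 (stop) = 2 comparison(s) -> [-7, 0, 17, -3, -7, 14]
Insert -3: 17 > -3 (shift), 0 > -3 (shift), -7 <= -3 (stop) = 3 comparison(s) -> [-7, -3, 0, 17, -7, 14]
Insert -7: 17 > -7 (shift), 0 > -7 (shift), -3 > -7 (shift), -7 <= -7 (stop) = 4 comparison(s) -> [-7, -7, -3, 0, 17, 14]
Insert 14: 17 > 14 (shift), 0 <= 14 (stop) = 2 comparison(s) -> [-7, -7, -3, 0, 14, 17]
Total comparisons: 1 + 2 + 3 + 4 + 2 = 12
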